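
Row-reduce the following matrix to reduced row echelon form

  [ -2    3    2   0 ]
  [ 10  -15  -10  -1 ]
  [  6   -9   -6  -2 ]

r1 -> -1/2·r1
  [  1  -3/2   -1   0 ]
  [ 10   -15  -10  -1 ]
  [  6    -9   -6  -2 ]
r2 -> r2 − 10·r1
  [ 1  -3/2  -1   0 ]
  [ 0     0   0  -1 ]
  [ 6    -9  -6  -2 ]
r3 -> r3 − 6·r1
  [ 1  -3/2  -1   0 ]
  [ 0     0   0  -1 ]
  [ 0     0   0  -2 ]
r2 -> -1·r2
  [ 1  -3/2  -1   0 ]
  [ 0     0   0   1 ]
  [ 0     0   0  -2 ]
r3 -> r3 + 2·r2
  [ 1  -3/2  -1  0 ]
  [ 0     0   0  1 ]
  [ 0     0   0  0 ]

[[1, -3/2, -1, 0], [0, 0, 0, 1], [0, 0, 0, 0]]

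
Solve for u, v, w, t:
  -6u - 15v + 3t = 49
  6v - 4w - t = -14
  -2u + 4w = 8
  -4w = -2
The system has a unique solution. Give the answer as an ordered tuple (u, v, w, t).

Form the augmented matrix and row-reduce:
  [ -6  -15   0   3  |   49 ]
  [  0    6  -4  -1  |  -14 ]
  [ -2    0   4   0  |    8 ]
  [  0    0  -4   0  |   -2 ]
r1 → -1/6·r1
r3 → r3 + 2·r1
r2 → 1/6·r2
r3 → r3 − 5·r2
r3 → 3/22·r3
r4 → r4 + 4·r3
r4 → -11·r4
r3 → r3 + 1/44·r4
r2 → r2 + 1/6·r4
r1 → r1 + 1/2·r4
r2 → r2 + 2/3·r3
r1 → r1 − 5/2·r2
Reading off the last column: u = -3, v = -5/3, w = 1/2, t = 2.

(-3, -5/3, 1/2, 2)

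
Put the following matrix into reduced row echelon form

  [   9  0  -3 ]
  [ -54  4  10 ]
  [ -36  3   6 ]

[[1, 0, -1/3], [0, 1, -2], [0, 0, 0]]

r1 := 1/9·r1
  [   1  0  -1/3 ]
  [ -54  4    10 ]
  [ -36  3     6 ]
r2 := r2 + 54·r1
  [   1  0  -1/3 ]
  [   0  4    -8 ]
  [ -36  3     6 ]
r3 := r3 + 36·r1
  [ 1  0  -1/3 ]
  [ 0  4    -8 ]
  [ 0  3    -6 ]
r2 := 1/4·r2
  [ 1  0  -1/3 ]
  [ 0  1    -2 ]
  [ 0  3    -6 ]
r3 := r3 − 3·r2
  [ 1  0  -1/3 ]
  [ 0  1    -2 ]
  [ 0  0     0 ]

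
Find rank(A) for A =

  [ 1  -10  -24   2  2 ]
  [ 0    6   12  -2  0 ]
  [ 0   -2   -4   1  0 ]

R2 → 1/6·R2
  [ 1  -10  -24     2  2 ]
  [ 0    1    2  -1/3  0 ]
  [ 0   -2   -4     1  0 ]
R3 → R3 + 2·R2
  [ 1  -10  -24     2  2 ]
  [ 0    1    2  -1/3  0 ]
  [ 0    0    0   1/3  0 ]
R3 → 3·R3
  [ 1  -10  -24     2  2 ]
  [ 0    1    2  -1/3  0 ]
  [ 0    0    0     1  0 ]
R2 → R2 + 1/3·R3
  [ 1  -10  -24  2  2 ]
  [ 0    1    2  0  0 ]
  [ 0    0    0  1  0 ]
R1 → R1 − 2·R3
  [ 1  -10  -24  0  2 ]
  [ 0    1    2  0  0 ]
  [ 0    0    0  1  0 ]
R1 → R1 + 10·R2
  [ 1  0  -4  0  2 ]
  [ 0  1   2  0  0 ]
  [ 0  0   0  1  0 ]
The reduced form has 3 nonzero rows.

rank = 3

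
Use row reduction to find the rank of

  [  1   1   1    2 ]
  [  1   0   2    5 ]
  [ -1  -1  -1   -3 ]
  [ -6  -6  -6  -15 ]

Subtract R1 from R2.
  [  1   1   1    2 ]
  [  0  -1   1    3 ]
  [ -1  -1  -1   -3 ]
  [ -6  -6  -6  -15 ]
Add R1 to R3.
  [  1   1   1    2 ]
  [  0  -1   1    3 ]
  [  0   0   0   -1 ]
  [ -6  -6  -6  -15 ]
Add 6 times R1 to R4.
  [ 1   1  1   2 ]
  [ 0  -1  1   3 ]
  [ 0   0  0  -1 ]
  [ 0   0  0  -3 ]
Multiply R2 by -1.
  [ 1  1   1   2 ]
  [ 0  1  -1  -3 ]
  [ 0  0   0  -1 ]
  [ 0  0   0  -3 ]
Multiply R3 by -1.
  [ 1  1   1   2 ]
  [ 0  1  -1  -3 ]
  [ 0  0   0   1 ]
  [ 0  0   0  -3 ]
Add 3 times R3 to R4.
  [ 1  1   1   2 ]
  [ 0  1  -1  -3 ]
  [ 0  0   0   1 ]
  [ 0  0   0   0 ]
Add 3 times R3 to R2.
  [ 1  1   1  2 ]
  [ 0  1  -1  0 ]
  [ 0  0   0  1 ]
  [ 0  0   0  0 ]
Subtract 2 times R3 from R1.
  [ 1  1   1  0 ]
  [ 0  1  -1  0 ]
  [ 0  0   0  1 ]
  [ 0  0   0  0 ]
Subtract R2 from R1.
  [ 1  0   2  0 ]
  [ 0  1  -1  0 ]
  [ 0  0   0  1 ]
  [ 0  0   0  0 ]
The reduced form has 3 nonzero rows.

rank = 3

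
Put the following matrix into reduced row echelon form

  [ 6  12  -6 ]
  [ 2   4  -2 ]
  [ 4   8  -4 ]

R1 -> 1/6·R1
  [ 1  2  -1 ]
  [ 2  4  -2 ]
  [ 4  8  -4 ]
R2 -> R2 − 2·R1
  [ 1  2  -1 ]
  [ 0  0   0 ]
  [ 4  8  -4 ]
R3 -> R3 − 4·R1
  [ 1  2  -1 ]
  [ 0  0   0 ]
  [ 0  0   0 ]

[[1, 2, -1], [0, 0, 0], [0, 0, 0]]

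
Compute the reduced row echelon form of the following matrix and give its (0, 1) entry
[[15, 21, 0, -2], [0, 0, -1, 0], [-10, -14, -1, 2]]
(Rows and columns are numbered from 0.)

7/5

ρ1 → 1/15·ρ1
  [   1  7/5   0  -2/15 ]
  [   0    0  -1      0 ]
  [ -10  -14  -1      2 ]
ρ3 → ρ3 + 10·ρ1
  [ 1  7/5   0  -2/15 ]
  [ 0    0  -1      0 ]
  [ 0    0  -1    2/3 ]
ρ2 → -1·ρ2
  [ 1  7/5   0  -2/15 ]
  [ 0    0   1      0 ]
  [ 0    0  -1    2/3 ]
ρ3 → ρ3 + ρ2
  [ 1  7/5  0  -2/15 ]
  [ 0    0  1      0 ]
  [ 0    0  0    2/3 ]
ρ3 → 3/2·ρ3
  [ 1  7/5  0  -2/15 ]
  [ 0    0  1      0 ]
  [ 0    0  0      1 ]
ρ1 → ρ1 + 2/15·ρ3
  [ 1  7/5  0  0 ]
  [ 0    0  1  0 ]
  [ 0    0  0  1 ]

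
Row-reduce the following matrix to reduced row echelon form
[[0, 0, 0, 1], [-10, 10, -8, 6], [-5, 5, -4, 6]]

ρ1 ↔ ρ2
  [ -10  10  -8  6 ]
  [   0   0   0  1 ]
  [  -5   5  -4  6 ]
ρ1 -> -1/10·ρ1
  [  1  -1  4/5  -3/5 ]
  [  0   0    0     1 ]
  [ -5   5   -4     6 ]
ρ3 -> ρ3 + 5·ρ1
  [ 1  -1  4/5  -3/5 ]
  [ 0   0    0     1 ]
  [ 0   0    0     3 ]
ρ3 -> ρ3 − 3·ρ2
  [ 1  -1  4/5  -3/5 ]
  [ 0   0    0     1 ]
  [ 0   0    0     0 ]
ρ1 -> ρ1 + 3/5·ρ2
  [ 1  -1  4/5  0 ]
  [ 0   0    0  1 ]
  [ 0   0    0  0 ]

[[1, -1, 4/5, 0], [0, 0, 0, 1], [0, 0, 0, 0]]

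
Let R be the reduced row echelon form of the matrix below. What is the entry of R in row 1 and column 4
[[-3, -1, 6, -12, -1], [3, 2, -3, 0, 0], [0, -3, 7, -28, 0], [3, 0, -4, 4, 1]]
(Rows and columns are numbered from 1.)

R1 -> -1/3·R1
  [ 1  1/3  -2    4  1/3 ]
  [ 3    2  -3    0    0 ]
  [ 0   -3   7  -28    0 ]
  [ 3    0  -4    4    1 ]
R2 -> R2 − 3·R1
  [ 1  1/3  -2    4  1/3 ]
  [ 0    1   3  -12   -1 ]
  [ 0   -3   7  -28    0 ]
  [ 3    0  -4    4    1 ]
R4 -> R4 − 3·R1
  [ 1  1/3  -2    4  1/3 ]
  [ 0    1   3  -12   -1 ]
  [ 0   -3   7  -28    0 ]
  [ 0   -1   2   -8    0 ]
R3 -> R3 + 3·R2
  [ 1  1/3  -2    4  1/3 ]
  [ 0    1   3  -12   -1 ]
  [ 0    0  16  -64   -3 ]
  [ 0   -1   2   -8    0 ]
R4 -> R4 + R2
  [ 1  1/3  -2    4  1/3 ]
  [ 0    1   3  -12   -1 ]
  [ 0    0  16  -64   -3 ]
  [ 0    0   5  -20   -1 ]
R3 -> 1/16·R3
  [ 1  1/3  -2    4    1/3 ]
  [ 0    1   3  -12     -1 ]
  [ 0    0   1   -4  -3/16 ]
  [ 0    0   5  -20     -1 ]
R4 -> R4 − 5·R3
  [ 1  1/3  -2    4    1/3 ]
  [ 0    1   3  -12     -1 ]
  [ 0    0   1   -4  -3/16 ]
  [ 0    0   0    0  -1/16 ]
R4 -> -16·R4
  [ 1  1/3  -2    4    1/3 ]
  [ 0    1   3  -12     -1 ]
  [ 0    0   1   -4  -3/16 ]
  [ 0    0   0    0      1 ]
R3 -> R3 + 3/16·R4
  [ 1  1/3  -2    4  1/3 ]
  [ 0    1   3  -12   -1 ]
  [ 0    0   1   -4    0 ]
  [ 0    0   0    0    1 ]
R2 -> R2 + R4
  [ 1  1/3  -2    4  1/3 ]
  [ 0    1   3  -12    0 ]
  [ 0    0   1   -4    0 ]
  [ 0    0   0    0    1 ]
R1 -> R1 − 1/3·R4
  [ 1  1/3  -2    4  0 ]
  [ 0    1   3  -12  0 ]
  [ 0    0   1   -4  0 ]
  [ 0    0   0    0  1 ]
R2 -> R2 − 3·R3
  [ 1  1/3  -2   4  0 ]
  [ 0    1   0   0  0 ]
  [ 0    0   1  -4  0 ]
  [ 0    0   0   0  1 ]
R1 -> R1 + 2·R3
  [ 1  1/3  0  -4  0 ]
  [ 0    1  0   0  0 ]
  [ 0    0  1  -4  0 ]
  [ 0    0  0   0  1 ]
R1 -> R1 − 1/3·R2
  [ 1  0  0  -4  0 ]
  [ 0  1  0   0  0 ]
  [ 0  0  1  -4  0 ]
  [ 0  0  0   0  1 ]

-4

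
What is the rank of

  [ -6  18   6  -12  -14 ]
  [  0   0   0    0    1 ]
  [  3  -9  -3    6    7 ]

R1 := -1/6·R1
  [ 1  -3  -1  2  7/3 ]
  [ 0   0   0  0    1 ]
  [ 3  -9  -3  6    7 ]
R3 := R3 − 3·R1
  [ 1  -3  -1  2  7/3 ]
  [ 0   0   0  0    1 ]
  [ 0   0   0  0    0 ]
R1 := R1 − 7/3·R2
  [ 1  -3  -1  2  0 ]
  [ 0   0   0  0  1 ]
  [ 0   0   0  0  0 ]
The reduced form has 2 nonzero rows.

rank = 2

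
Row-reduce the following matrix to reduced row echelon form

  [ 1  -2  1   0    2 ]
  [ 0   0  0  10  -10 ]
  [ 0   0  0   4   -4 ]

ρ2 ← 1/10·ρ2
ρ3 ← ρ3 − 4·ρ2

[[1, -2, 1, 0, 2], [0, 0, 0, 1, -1], [0, 0, 0, 0, 0]]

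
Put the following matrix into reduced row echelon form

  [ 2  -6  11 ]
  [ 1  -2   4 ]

R1 → 1/2·R1
  [ 1  -3  11/2 ]
  [ 1  -2     4 ]
R2 → R2 − R1
  [ 1  -3  11/2 ]
  [ 0   1  -3/2 ]
R1 → R1 + 3·R2
  [ 1  0     1 ]
  [ 0  1  -3/2 ]

[[1, 0, 1], [0, 1, -3/2]]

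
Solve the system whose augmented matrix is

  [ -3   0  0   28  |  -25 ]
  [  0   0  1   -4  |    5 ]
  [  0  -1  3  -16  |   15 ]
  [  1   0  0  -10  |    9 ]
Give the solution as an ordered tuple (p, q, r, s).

Multiply R1 by -1/3.
  [ 1   0  0  -28/3  |  25/3 ]
  [ 0   0  1     -4  |     5 ]
  [ 0  -1  3    -16  |    15 ]
  [ 1   0  0    -10  |     9 ]
Subtract R1 from R4.
  [ 1   0  0  -28/3  |  25/3 ]
  [ 0   0  1     -4  |     5 ]
  [ 0  -1  3    -16  |    15 ]
  [ 0   0  0   -2/3  |   2/3 ]
Swap R2 and R3.
  [ 1   0  0  -28/3  |  25/3 ]
  [ 0  -1  3    -16  |    15 ]
  [ 0   0  1     -4  |     5 ]
  [ 0   0  0   -2/3  |   2/3 ]
Multiply R2 by -1.
  [ 1  0   0  -28/3  |  25/3 ]
  [ 0  1  -3     16  |   -15 ]
  [ 0  0   1     -4  |     5 ]
  [ 0  0   0   -2/3  |   2/3 ]
Multiply R4 by -3/2.
  [ 1  0   0  -28/3  |  25/3 ]
  [ 0  1  -3     16  |   -15 ]
  [ 0  0   1     -4  |     5 ]
  [ 0  0   0      1  |    -1 ]
Add 4 times R4 to R3.
  [ 1  0   0  -28/3  |  25/3 ]
  [ 0  1  -3     16  |   -15 ]
  [ 0  0   1      0  |     1 ]
  [ 0  0   0      1  |    -1 ]
Subtract 16 times R4 from R2.
  [ 1  0   0  -28/3  |  25/3 ]
  [ 0  1  -3      0  |     1 ]
  [ 0  0   1      0  |     1 ]
  [ 0  0   0      1  |    -1 ]
Add 28/3 times R4 to R1.
  [ 1  0   0  0  |  -1 ]
  [ 0  1  -3  0  |   1 ]
  [ 0  0   1  0  |   1 ]
  [ 0  0   0  1  |  -1 ]
Add 3 times R3 to R2.
  [ 1  0  0  0  |  -1 ]
  [ 0  1  0  0  |   4 ]
  [ 0  0  1  0  |   1 ]
  [ 0  0  0  1  |  -1 ]
Reading off the last column: p = -1, q = 4, r = 1, s = -1.

(-1, 4, 1, -1)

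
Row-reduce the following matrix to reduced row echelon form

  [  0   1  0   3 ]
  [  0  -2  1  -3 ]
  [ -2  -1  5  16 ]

[[1, 0, 0, -2], [0, 1, 0, 3], [0, 0, 1, 3]]

R1 <=> R3
  [ -2  -1  5  16 ]
  [  0  -2  1  -3 ]
  [  0   1  0   3 ]
R1 -> -1/2·R1
  [ 1  1/2  -5/2  -8 ]
  [ 0   -2     1  -3 ]
  [ 0    1     0   3 ]
R2 -> -1/2·R2
  [ 1  1/2  -5/2   -8 ]
  [ 0    1  -1/2  3/2 ]
  [ 0    1     0    3 ]
R3 -> R3 − R2
  [ 1  1/2  -5/2   -8 ]
  [ 0    1  -1/2  3/2 ]
  [ 0    0   1/2  3/2 ]
R3 -> 2·R3
  [ 1  1/2  -5/2   -8 ]
  [ 0    1  -1/2  3/2 ]
  [ 0    0     1    3 ]
R2 -> R2 + 1/2·R3
  [ 1  1/2  -5/2  -8 ]
  [ 0    1     0   3 ]
  [ 0    0     1   3 ]
R1 -> R1 + 5/2·R3
  [ 1  1/2  0  -1/2 ]
  [ 0    1  0     3 ]
  [ 0    0  1     3 ]
R1 -> R1 − 1/2·R2
  [ 1  0  0  -2 ]
  [ 0  1  0   3 ]
  [ 0  0  1   3 ]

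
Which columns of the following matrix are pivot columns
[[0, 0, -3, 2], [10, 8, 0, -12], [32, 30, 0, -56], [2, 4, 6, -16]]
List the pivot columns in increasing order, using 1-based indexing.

1, 2, 3

R1 <-> R2
  [ 10   8   0  -12 ]
  [  0   0  -3    2 ]
  [ 32  30   0  -56 ]
  [  2   4   6  -16 ]
R1 -> 1/10·R1
  [  1  4/5   0  -6/5 ]
  [  0    0  -3     2 ]
  [ 32   30   0   -56 ]
  [  2    4   6   -16 ]
R3 -> R3 − 32·R1
  [ 1   4/5   0   -6/5 ]
  [ 0     0  -3      2 ]
  [ 0  22/5   0  -88/5 ]
  [ 2     4   6    -16 ]
R4 -> R4 − 2·R1
  [ 1   4/5   0   -6/5 ]
  [ 0     0  -3      2 ]
  [ 0  22/5   0  -88/5 ]
  [ 0  12/5   6  -68/5 ]
R2 <-> R3
  [ 1   4/5   0   -6/5 ]
  [ 0  22/5   0  -88/5 ]
  [ 0     0  -3      2 ]
  [ 0  12/5   6  -68/5 ]
R2 -> 5/22·R2
  [ 1   4/5   0   -6/5 ]
  [ 0     1   0     -4 ]
  [ 0     0  -3      2 ]
  [ 0  12/5   6  -68/5 ]
R4 -> R4 − 12/5·R2
  [ 1  4/5   0  -6/5 ]
  [ 0    1   0    -4 ]
  [ 0    0  -3     2 ]
  [ 0    0   6    -4 ]
R3 -> -1/3·R3
  [ 1  4/5  0  -6/5 ]
  [ 0    1  0    -4 ]
  [ 0    0  1  -2/3 ]
  [ 0    0  6    -4 ]
R4 -> R4 − 6·R3
  [ 1  4/5  0  -6/5 ]
  [ 0    1  0    -4 ]
  [ 0    0  1  -2/3 ]
  [ 0    0  0     0 ]
R1 -> R1 − 4/5·R2
  [ 1  0  0     2 ]
  [ 0  1  0    -4 ]
  [ 0  0  1  -2/3 ]
  [ 0  0  0     0 ]
Pivot columns are the columns containing a leading 1.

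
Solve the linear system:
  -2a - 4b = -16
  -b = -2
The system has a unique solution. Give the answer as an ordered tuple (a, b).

Form the augmented matrix and row-reduce:
  [ -2  -4  |  -16 ]
  [  0  -1  |   -2 ]
ρ1 ← -1/2·ρ1
  [ 1   2  |   8 ]
  [ 0  -1  |  -2 ]
ρ2 ← -1·ρ2
  [ 1  2  |  8 ]
  [ 0  1  |  2 ]
ρ1 ← ρ1 − 2·ρ2
  [ 1  0  |  4 ]
  [ 0  1  |  2 ]
Reading off the last column: a = 4, b = 2.

(4, 2)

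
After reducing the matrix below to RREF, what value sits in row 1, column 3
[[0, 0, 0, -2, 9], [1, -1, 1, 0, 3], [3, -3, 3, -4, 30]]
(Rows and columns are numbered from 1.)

R1 <=> R2
  [ 1  -1  1   0   3 ]
  [ 0   0  0  -2   9 ]
  [ 3  -3  3  -4  30 ]
R3 -> R3 − 3·R1
  [ 1  -1  1   0   3 ]
  [ 0   0  0  -2   9 ]
  [ 0   0  0  -4  21 ]
R2 -> -1/2·R2
  [ 1  -1  1   0     3 ]
  [ 0   0  0   1  -9/2 ]
  [ 0   0  0  -4    21 ]
R3 -> R3 + 4·R2
  [ 1  -1  1  0     3 ]
  [ 0   0  0  1  -9/2 ]
  [ 0   0  0  0     3 ]
R3 -> 1/3·R3
  [ 1  -1  1  0     3 ]
  [ 0   0  0  1  -9/2 ]
  [ 0   0  0  0     1 ]
R2 -> R2 + 9/2·R3
  [ 1  -1  1  0  3 ]
  [ 0   0  0  1  0 ]
  [ 0   0  0  0  1 ]
R1 -> R1 − 3·R3
  [ 1  -1  1  0  0 ]
  [ 0   0  0  1  0 ]
  [ 0   0  0  0  1 ]

1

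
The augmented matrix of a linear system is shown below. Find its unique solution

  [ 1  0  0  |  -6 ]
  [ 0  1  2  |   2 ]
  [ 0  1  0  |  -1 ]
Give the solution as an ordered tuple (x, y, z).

Subtract R2 from R3.
Multiply R3 by -1/2.
Subtract 2 times R3 from R2.
Reading off the last column: x = -6, y = -1, z = 3/2.

(-6, -1, 3/2)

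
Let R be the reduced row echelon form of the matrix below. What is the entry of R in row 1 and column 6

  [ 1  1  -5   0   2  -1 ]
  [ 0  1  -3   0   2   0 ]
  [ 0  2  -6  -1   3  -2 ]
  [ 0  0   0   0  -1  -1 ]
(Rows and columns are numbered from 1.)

-1

r3 → r3 − 2·r2
  [ 1  1  -5   0   2  -1 ]
  [ 0  1  -3   0   2   0 ]
  [ 0  0   0  -1  -1  -2 ]
  [ 0  0   0   0  -1  -1 ]
r3 → -1·r3
  [ 1  1  -5  0   2  -1 ]
  [ 0  1  -3  0   2   0 ]
  [ 0  0   0  1   1   2 ]
  [ 0  0   0  0  -1  -1 ]
r4 → -1·r4
  [ 1  1  -5  0  2  -1 ]
  [ 0  1  -3  0  2   0 ]
  [ 0  0   0  1  1   2 ]
  [ 0  0   0  0  1   1 ]
r3 → r3 − r4
  [ 1  1  -5  0  2  -1 ]
  [ 0  1  -3  0  2   0 ]
  [ 0  0   0  1  0   1 ]
  [ 0  0   0  0  1   1 ]
r2 → r2 − 2·r4
  [ 1  1  -5  0  2  -1 ]
  [ 0  1  -3  0  0  -2 ]
  [ 0  0   0  1  0   1 ]
  [ 0  0   0  0  1   1 ]
r1 → r1 − 2·r4
  [ 1  1  -5  0  0  -3 ]
  [ 0  1  -3  0  0  -2 ]
  [ 0  0   0  1  0   1 ]
  [ 0  0   0  0  1   1 ]
r1 → r1 − r2
  [ 1  0  -2  0  0  -1 ]
  [ 0  1  -3  0  0  -2 ]
  [ 0  0   0  1  0   1 ]
  [ 0  0   0  0  1   1 ]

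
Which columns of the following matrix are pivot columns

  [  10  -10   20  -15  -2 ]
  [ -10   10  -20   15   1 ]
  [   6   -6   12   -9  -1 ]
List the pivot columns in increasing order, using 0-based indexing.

ρ1 -> 1/10·ρ1
ρ2 -> ρ2 + 10·ρ1
ρ3 -> ρ3 − 6·ρ1
ρ2 -> -1·ρ2
ρ3 -> ρ3 − 1/5·ρ2
ρ1 -> ρ1 + 1/5·ρ2
Pivot columns are the columns containing a leading 1.

0, 4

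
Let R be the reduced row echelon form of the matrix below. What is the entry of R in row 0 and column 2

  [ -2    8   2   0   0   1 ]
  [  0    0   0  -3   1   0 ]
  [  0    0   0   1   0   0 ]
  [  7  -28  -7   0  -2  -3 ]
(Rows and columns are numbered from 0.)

ρ1 ← -1/2·ρ1
  [ 1   -4  -1   0   0  -1/2 ]
  [ 0    0   0  -3   1     0 ]
  [ 0    0   0   1   0     0 ]
  [ 7  -28  -7   0  -2    -3 ]
ρ4 ← ρ4 − 7·ρ1
  [ 1  -4  -1   0   0  -1/2 ]
  [ 0   0   0  -3   1     0 ]
  [ 0   0   0   1   0     0 ]
  [ 0   0   0   0  -2   1/2 ]
ρ2 ← -1/3·ρ2
  [ 1  -4  -1  0     0  -1/2 ]
  [ 0   0   0  1  -1/3     0 ]
  [ 0   0   0  1     0     0 ]
  [ 0   0   0  0    -2   1/2 ]
ρ3 ← ρ3 − ρ2
  [ 1  -4  -1  0     0  -1/2 ]
  [ 0   0   0  1  -1/3     0 ]
  [ 0   0   0  0   1/3     0 ]
  [ 0   0   0  0    -2   1/2 ]
ρ3 ← 3·ρ3
  [ 1  -4  -1  0     0  -1/2 ]
  [ 0   0   0  1  -1/3     0 ]
  [ 0   0   0  0     1     0 ]
  [ 0   0   0  0    -2   1/2 ]
ρ4 ← ρ4 + 2·ρ3
  [ 1  -4  -1  0     0  -1/2 ]
  [ 0   0   0  1  -1/3     0 ]
  [ 0   0   0  0     1     0 ]
  [ 0   0   0  0     0   1/2 ]
ρ4 ← 2·ρ4
  [ 1  -4  -1  0     0  -1/2 ]
  [ 0   0   0  1  -1/3     0 ]
  [ 0   0   0  0     1     0 ]
  [ 0   0   0  0     0     1 ]
ρ1 ← ρ1 + 1/2·ρ4
  [ 1  -4  -1  0     0  0 ]
  [ 0   0   0  1  -1/3  0 ]
  [ 0   0   0  0     1  0 ]
  [ 0   0   0  0     0  1 ]
ρ2 ← ρ2 + 1/3·ρ3
  [ 1  -4  -1  0  0  0 ]
  [ 0   0   0  1  0  0 ]
  [ 0   0   0  0  1  0 ]
  [ 0   0   0  0  0  1 ]

-1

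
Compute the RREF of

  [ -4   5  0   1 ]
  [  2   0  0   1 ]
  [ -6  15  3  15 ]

[[1, 0, 0, 1/2], [0, 1, 0, 3/5], [0, 0, 1, 3]]

R1 ← -1/4·R1
  [  1  -5/4  0  -1/4 ]
  [  2     0  0     1 ]
  [ -6    15  3    15 ]
R2 ← R2 − 2·R1
  [  1  -5/4  0  -1/4 ]
  [  0   5/2  0   3/2 ]
  [ -6    15  3    15 ]
R3 ← R3 + 6·R1
  [ 1  -5/4  0  -1/4 ]
  [ 0   5/2  0   3/2 ]
  [ 0  15/2  3  27/2 ]
R2 ← 2/5·R2
  [ 1  -5/4  0  -1/4 ]
  [ 0     1  0   3/5 ]
  [ 0  15/2  3  27/2 ]
R3 ← R3 − 15/2·R2
  [ 1  -5/4  0  -1/4 ]
  [ 0     1  0   3/5 ]
  [ 0     0  3     9 ]
R3 ← 1/3·R3
  [ 1  -5/4  0  -1/4 ]
  [ 0     1  0   3/5 ]
  [ 0     0  1     3 ]
R1 ← R1 + 5/4·R2
  [ 1  0  0  1/2 ]
  [ 0  1  0  3/5 ]
  [ 0  0  1    3 ]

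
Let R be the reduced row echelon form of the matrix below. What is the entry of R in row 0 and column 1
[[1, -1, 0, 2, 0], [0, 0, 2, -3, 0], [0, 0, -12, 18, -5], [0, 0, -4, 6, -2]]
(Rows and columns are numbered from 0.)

Multiply R2 by 1/2.
  [ 1  -1    0     2   0 ]
  [ 0   0    1  -3/2   0 ]
  [ 0   0  -12    18  -5 ]
  [ 0   0   -4     6  -2 ]
Add 12 times R2 to R3.
  [ 1  -1   0     2   0 ]
  [ 0   0   1  -3/2   0 ]
  [ 0   0   0     0  -5 ]
  [ 0   0  -4     6  -2 ]
Add 4 times R2 to R4.
  [ 1  -1  0     2   0 ]
  [ 0   0  1  -3/2   0 ]
  [ 0   0  0     0  -5 ]
  [ 0   0  0     0  -2 ]
Multiply R3 by -1/5.
  [ 1  -1  0     2   0 ]
  [ 0   0  1  -3/2   0 ]
  [ 0   0  0     0   1 ]
  [ 0   0  0     0  -2 ]
Add 2 times R3 to R4.
  [ 1  -1  0     2  0 ]
  [ 0   0  1  -3/2  0 ]
  [ 0   0  0     0  1 ]
  [ 0   0  0     0  0 ]

-1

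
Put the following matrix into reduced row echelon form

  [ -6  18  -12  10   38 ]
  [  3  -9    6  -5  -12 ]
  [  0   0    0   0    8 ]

[[1, -3, 2, -5/3, 0], [0, 0, 0, 0, 1], [0, 0, 0, 0, 0]]

Multiply r1 by -1/6.
  [ 1  -3  2  -5/3  -19/3 ]
  [ 3  -9  6    -5    -12 ]
  [ 0   0  0     0      8 ]
Subtract 3 times r1 from r2.
  [ 1  -3  2  -5/3  -19/3 ]
  [ 0   0  0     0      7 ]
  [ 0   0  0     0      8 ]
Multiply r2 by 1/7.
  [ 1  -3  2  -5/3  -19/3 ]
  [ 0   0  0     0      1 ]
  [ 0   0  0     0      8 ]
Subtract 8 times r2 from r3.
  [ 1  -3  2  -5/3  -19/3 ]
  [ 0   0  0     0      1 ]
  [ 0   0  0     0      0 ]
Add 19/3 times r2 to r1.
  [ 1  -3  2  -5/3  0 ]
  [ 0   0  0     0  1 ]
  [ 0   0  0     0  0 ]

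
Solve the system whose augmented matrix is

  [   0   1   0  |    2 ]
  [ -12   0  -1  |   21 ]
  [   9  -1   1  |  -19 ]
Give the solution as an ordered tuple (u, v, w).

(-4/3, 2, -5)

R1 <-> R2
  [ -12   0  -1  |   21 ]
  [   0   1   0  |    2 ]
  [   9  -1   1  |  -19 ]
R1 -> -1/12·R1
  [ 1   0  1/12  |  -7/4 ]
  [ 0   1     0  |     2 ]
  [ 9  -1     1  |   -19 ]
R3 -> R3 − 9·R1
  [ 1   0  1/12  |   -7/4 ]
  [ 0   1     0  |      2 ]
  [ 0  -1   1/4  |  -13/4 ]
R3 -> R3 + R2
  [ 1  0  1/12  |  -7/4 ]
  [ 0  1     0  |     2 ]
  [ 0  0   1/4  |  -5/4 ]
R3 -> 4·R3
  [ 1  0  1/12  |  -7/4 ]
  [ 0  1     0  |     2 ]
  [ 0  0     1  |    -5 ]
R1 -> R1 − 1/12·R3
  [ 1  0  0  |  -4/3 ]
  [ 0  1  0  |     2 ]
  [ 0  0  1  |    -5 ]
Reading off the last column: u = -4/3, v = 2, w = -5.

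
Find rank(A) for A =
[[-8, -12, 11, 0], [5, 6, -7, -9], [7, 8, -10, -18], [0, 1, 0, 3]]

R1 → -1/8·R1
  [ 1  3/2  -11/8    0 ]
  [ 5    6     -7   -9 ]
  [ 7    8    -10  -18 ]
  [ 0    1      0    3 ]
R2 → R2 − 5·R1
  [ 1   3/2  -11/8    0 ]
  [ 0  -3/2   -1/8   -9 ]
  [ 7     8    -10  -18 ]
  [ 0     1      0    3 ]
R3 → R3 − 7·R1
  [ 1   3/2  -11/8    0 ]
  [ 0  -3/2   -1/8   -9 ]
  [ 0  -5/2   -3/8  -18 ]
  [ 0     1      0    3 ]
R2 → -2/3·R2
  [ 1   3/2  -11/8    0 ]
  [ 0     1   1/12    6 ]
  [ 0  -5/2   -3/8  -18 ]
  [ 0     1      0    3 ]
R3 → R3 + 5/2·R2
  [ 1  3/2  -11/8   0 ]
  [ 0    1   1/12   6 ]
  [ 0    0   -1/6  -3 ]
  [ 0    1      0   3 ]
R4 → R4 − R2
  [ 1  3/2  -11/8   0 ]
  [ 0    1   1/12   6 ]
  [ 0    0   -1/6  -3 ]
  [ 0    0  -1/12  -3 ]
R3 → -6·R3
  [ 1  3/2  -11/8   0 ]
  [ 0    1   1/12   6 ]
  [ 0    0      1  18 ]
  [ 0    0  -1/12  -3 ]
R4 → R4 + 1/12·R3
  [ 1  3/2  -11/8     0 ]
  [ 0    1   1/12     6 ]
  [ 0    0      1    18 ]
  [ 0    0      0  -3/2 ]
R4 → -2/3·R4
  [ 1  3/2  -11/8   0 ]
  [ 0    1   1/12   6 ]
  [ 0    0      1  18 ]
  [ 0    0      0   1 ]
R3 → R3 − 18·R4
  [ 1  3/2  -11/8  0 ]
  [ 0    1   1/12  6 ]
  [ 0    0      1  0 ]
  [ 0    0      0  1 ]
R2 → R2 − 6·R4
  [ 1  3/2  -11/8  0 ]
  [ 0    1   1/12  0 ]
  [ 0    0      1  0 ]
  [ 0    0      0  1 ]
R2 → R2 − 1/12·R3
  [ 1  3/2  -11/8  0 ]
  [ 0    1      0  0 ]
  [ 0    0      1  0 ]
  [ 0    0      0  1 ]
R1 → R1 + 11/8·R3
  [ 1  3/2  0  0 ]
  [ 0    1  0  0 ]
  [ 0    0  1  0 ]
  [ 0    0  0  1 ]
R1 → R1 − 3/2·R2
  [ 1  0  0  0 ]
  [ 0  1  0  0 ]
  [ 0  0  1  0 ]
  [ 0  0  0  1 ]
The reduced form has 4 nonzero rows.

rank = 4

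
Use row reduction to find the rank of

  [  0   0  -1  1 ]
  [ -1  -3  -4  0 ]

Swap R1 and R2.
  [ -1  -3  -4  0 ]
  [  0   0  -1  1 ]
Multiply R1 by -1.
  [ 1  3   4  0 ]
  [ 0  0  -1  1 ]
Multiply R2 by -1.
  [ 1  3  4   0 ]
  [ 0  0  1  -1 ]
Subtract 4 times R2 from R1.
  [ 1  3  0   4 ]
  [ 0  0  1  -1 ]
The reduced form has 2 nonzero rows.

rank = 2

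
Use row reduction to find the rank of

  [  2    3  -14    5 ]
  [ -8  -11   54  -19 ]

rank = 2

r1 -> 1/2·r1
r2 -> r2 + 8·r1
r1 -> r1 − 3/2·r2
The reduced form has 2 nonzero rows.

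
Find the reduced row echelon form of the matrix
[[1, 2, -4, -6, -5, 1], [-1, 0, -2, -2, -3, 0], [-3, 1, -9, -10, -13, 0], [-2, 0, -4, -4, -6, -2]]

[[1, 0, 2, 2, 3, 0], [0, 1, -3, -4, -4, 0], [0, 0, 0, 0, 0, 1], [0, 0, 0, 0, 0, 0]]

Add R1 to R2.
  [  1  2  -4   -6   -5   1 ]
  [  0  2  -6   -8   -8   1 ]
  [ -3  1  -9  -10  -13   0 ]
  [ -2  0  -4   -4   -6  -2 ]
Add 3 times R1 to R3.
  [  1  2   -4   -6   -5   1 ]
  [  0  2   -6   -8   -8   1 ]
  [  0  7  -21  -28  -28   3 ]
  [ -2  0   -4   -4   -6  -2 ]
Add 2 times R1 to R4.
  [ 1  2   -4   -6   -5  1 ]
  [ 0  2   -6   -8   -8  1 ]
  [ 0  7  -21  -28  -28  3 ]
  [ 0  4  -12  -16  -16  0 ]
Multiply R2 by 1/2.
  [ 1  2   -4   -6   -5    1 ]
  [ 0  1   -3   -4   -4  1/2 ]
  [ 0  7  -21  -28  -28    3 ]
  [ 0  4  -12  -16  -16    0 ]
Subtract 7 times R2 from R3.
  [ 1  2   -4   -6   -5     1 ]
  [ 0  1   -3   -4   -4   1/2 ]
  [ 0  0    0    0    0  -1/2 ]
  [ 0  4  -12  -16  -16     0 ]
Subtract 4 times R2 from R4.
  [ 1  2  -4  -6  -5     1 ]
  [ 0  1  -3  -4  -4   1/2 ]
  [ 0  0   0   0   0  -1/2 ]
  [ 0  0   0   0   0    -2 ]
Multiply R3 by -2.
  [ 1  2  -4  -6  -5    1 ]
  [ 0  1  -3  -4  -4  1/2 ]
  [ 0  0   0   0   0    1 ]
  [ 0  0   0   0   0   -2 ]
Add 2 times R3 to R4.
  [ 1  2  -4  -6  -5    1 ]
  [ 0  1  -3  -4  -4  1/2 ]
  [ 0  0   0   0   0    1 ]
  [ 0  0   0   0   0    0 ]
Subtract 1/2 times R3 from R2.
  [ 1  2  -4  -6  -5  1 ]
  [ 0  1  -3  -4  -4  0 ]
  [ 0  0   0   0   0  1 ]
  [ 0  0   0   0   0  0 ]
Subtract R3 from R1.
  [ 1  2  -4  -6  -5  0 ]
  [ 0  1  -3  -4  -4  0 ]
  [ 0  0   0   0   0  1 ]
  [ 0  0   0   0   0  0 ]
Subtract 2 times R2 from R1.
  [ 1  0   2   2   3  0 ]
  [ 0  1  -3  -4  -4  0 ]
  [ 0  0   0   0   0  1 ]
  [ 0  0   0   0   0  0 ]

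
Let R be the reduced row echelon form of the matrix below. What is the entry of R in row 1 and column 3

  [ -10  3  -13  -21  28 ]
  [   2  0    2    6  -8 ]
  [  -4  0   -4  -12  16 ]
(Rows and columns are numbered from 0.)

ρ1 := -1/10·ρ1
  [  1  -3/10  13/10  21/10  -14/5 ]
  [  2      0      2      6     -8 ]
  [ -4      0     -4    -12     16 ]
ρ2 := ρ2 − 2·ρ1
  [  1  -3/10  13/10  21/10  -14/5 ]
  [  0    3/5   -3/5    9/5  -12/5 ]
  [ -4      0     -4    -12     16 ]
ρ3 := ρ3 + 4·ρ1
  [ 1  -3/10  13/10  21/10  -14/5 ]
  [ 0    3/5   -3/5    9/5  -12/5 ]
  [ 0   -6/5    6/5  -18/5   24/5 ]
ρ2 := 5/3·ρ2
  [ 1  -3/10  13/10  21/10  -14/5 ]
  [ 0      1     -1      3     -4 ]
  [ 0   -6/5    6/5  -18/5   24/5 ]
ρ3 := ρ3 + 6/5·ρ2
  [ 1  -3/10  13/10  21/10  -14/5 ]
  [ 0      1     -1      3     -4 ]
  [ 0      0      0      0      0 ]
ρ1 := ρ1 + 3/10·ρ2
  [ 1  0   1  3  -4 ]
  [ 0  1  -1  3  -4 ]
  [ 0  0   0  0   0 ]

3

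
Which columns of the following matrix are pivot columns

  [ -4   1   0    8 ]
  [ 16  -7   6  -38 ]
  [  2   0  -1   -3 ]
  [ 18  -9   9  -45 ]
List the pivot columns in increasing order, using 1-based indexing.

1, 2

Multiply ρ1 by -1/4.
  [  1  -1/4   0   -2 ]
  [ 16    -7   6  -38 ]
  [  2     0  -1   -3 ]
  [ 18    -9   9  -45 ]
Subtract 16 times ρ1 from ρ2.
  [  1  -1/4   0   -2 ]
  [  0    -3   6   -6 ]
  [  2     0  -1   -3 ]
  [ 18    -9   9  -45 ]
Subtract 2 times ρ1 from ρ3.
  [  1  -1/4   0   -2 ]
  [  0    -3   6   -6 ]
  [  0   1/2  -1    1 ]
  [ 18    -9   9  -45 ]
Subtract 18 times ρ1 from ρ4.
  [ 1  -1/4   0  -2 ]
  [ 0    -3   6  -6 ]
  [ 0   1/2  -1   1 ]
  [ 0  -9/2   9  -9 ]
Multiply ρ2 by -1/3.
  [ 1  -1/4   0  -2 ]
  [ 0     1  -2   2 ]
  [ 0   1/2  -1   1 ]
  [ 0  -9/2   9  -9 ]
Subtract 1/2 times ρ2 from ρ3.
  [ 1  -1/4   0  -2 ]
  [ 0     1  -2   2 ]
  [ 0     0   0   0 ]
  [ 0  -9/2   9  -9 ]
Add 9/2 times ρ2 to ρ4.
  [ 1  -1/4   0  -2 ]
  [ 0     1  -2   2 ]
  [ 0     0   0   0 ]
  [ 0     0   0   0 ]
Add 1/4 times ρ2 to ρ1.
  [ 1  0  -1/2  -3/2 ]
  [ 0  1    -2     2 ]
  [ 0  0     0     0 ]
  [ 0  0     0     0 ]
Pivot columns are the columns containing a leading 1.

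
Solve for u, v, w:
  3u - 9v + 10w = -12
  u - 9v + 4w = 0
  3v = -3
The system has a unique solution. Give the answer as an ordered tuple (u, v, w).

Form the augmented matrix and row-reduce:
  [ 3  -9  10  |  -12 ]
  [ 1  -9   4  |    0 ]
  [ 0   3   0  |   -3 ]
r1 := 1/3·r1
  [ 1  -3  10/3  |  -4 ]
  [ 1  -9     4  |   0 ]
  [ 0   3     0  |  -3 ]
r2 := r2 − r1
  [ 1  -3  10/3  |  -4 ]
  [ 0  -6   2/3  |   4 ]
  [ 0   3     0  |  -3 ]
r2 := -1/6·r2
  [ 1  -3  10/3  |    -4 ]
  [ 0   1  -1/9  |  -2/3 ]
  [ 0   3     0  |    -3 ]
r3 := r3 − 3·r2
  [ 1  -3  10/3  |    -4 ]
  [ 0   1  -1/9  |  -2/3 ]
  [ 0   0   1/3  |    -1 ]
r3 := 3·r3
  [ 1  -3  10/3  |    -4 ]
  [ 0   1  -1/9  |  -2/3 ]
  [ 0   0     1  |    -3 ]
r2 := r2 + 1/9·r3
  [ 1  -3  10/3  |  -4 ]
  [ 0   1     0  |  -1 ]
  [ 0   0     1  |  -3 ]
r1 := r1 − 10/3·r3
  [ 1  -3  0  |   6 ]
  [ 0   1  0  |  -1 ]
  [ 0   0  1  |  -3 ]
r1 := r1 + 3·r2
  [ 1  0  0  |   3 ]
  [ 0  1  0  |  -1 ]
  [ 0  0  1  |  -3 ]
Reading off the last column: u = 3, v = -1, w = -3.

(3, -1, -3)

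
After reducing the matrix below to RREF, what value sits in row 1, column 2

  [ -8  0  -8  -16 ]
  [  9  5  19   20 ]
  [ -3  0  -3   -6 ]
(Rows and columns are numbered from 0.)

2

ρ1 := -1/8·ρ1
  [  1  0   1   2 ]
  [  9  5  19  20 ]
  [ -3  0  -3  -6 ]
ρ2 := ρ2 − 9·ρ1
  [  1  0   1   2 ]
  [  0  5  10   2 ]
  [ -3  0  -3  -6 ]
ρ3 := ρ3 + 3·ρ1
  [ 1  0   1  2 ]
  [ 0  5  10  2 ]
  [ 0  0   0  0 ]
ρ2 := 1/5·ρ2
  [ 1  0  1    2 ]
  [ 0  1  2  2/5 ]
  [ 0  0  0    0 ]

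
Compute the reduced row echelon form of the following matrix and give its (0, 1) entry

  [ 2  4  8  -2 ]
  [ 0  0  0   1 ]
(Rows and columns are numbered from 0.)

2

R1 → 1/2·R1
R1 → R1 + R2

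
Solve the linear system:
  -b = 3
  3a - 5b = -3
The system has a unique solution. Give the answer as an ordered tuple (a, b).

Form the augmented matrix and row-reduce:
  [ 0  -1  |   3 ]
  [ 3  -5  |  -3 ]
ρ1 <-> ρ2
  [ 3  -5  |  -3 ]
  [ 0  -1  |   3 ]
ρ1 := 1/3·ρ1
  [ 1  -5/3  |  -1 ]
  [ 0    -1  |   3 ]
ρ2 := -1·ρ2
  [ 1  -5/3  |  -1 ]
  [ 0     1  |  -3 ]
ρ1 := ρ1 + 5/3·ρ2
  [ 1  0  |  -6 ]
  [ 0  1  |  -3 ]
Reading off the last column: a = -6, b = -3.

(-6, -3)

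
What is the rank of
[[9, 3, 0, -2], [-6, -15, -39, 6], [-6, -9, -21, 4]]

rank = 3

R1 → 1/9·R1
  [  1  1/3    0  -2/9 ]
  [ -6  -15  -39     6 ]
  [ -6   -9  -21     4 ]
R2 → R2 + 6·R1
  [  1  1/3    0  -2/9 ]
  [  0  -13  -39  14/3 ]
  [ -6   -9  -21     4 ]
R3 → R3 + 6·R1
  [ 1  1/3    0  -2/9 ]
  [ 0  -13  -39  14/3 ]
  [ 0   -7  -21   8/3 ]
R2 → -1/13·R2
  [ 1  1/3    0    -2/9 ]
  [ 0    1    3  -14/39 ]
  [ 0   -7  -21     8/3 ]
R3 → R3 + 7·R2
  [ 1  1/3  0    -2/9 ]
  [ 0    1  3  -14/39 ]
  [ 0    0  0    2/13 ]
R3 → 13/2·R3
  [ 1  1/3  0    -2/9 ]
  [ 0    1  3  -14/39 ]
  [ 0    0  0       1 ]
R2 → R2 + 14/39·R3
  [ 1  1/3  0  -2/9 ]
  [ 0    1  3     0 ]
  [ 0    0  0     1 ]
R1 → R1 + 2/9·R3
  [ 1  1/3  0  0 ]
  [ 0    1  3  0 ]
  [ 0    0  0  1 ]
R1 → R1 − 1/3·R2
  [ 1  0  -1  0 ]
  [ 0  1   3  0 ]
  [ 0  0   0  1 ]
The reduced form has 3 nonzero rows.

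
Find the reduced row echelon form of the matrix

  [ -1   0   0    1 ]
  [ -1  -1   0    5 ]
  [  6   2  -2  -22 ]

r1 := -1·r1
  [  1   0   0   -1 ]
  [ -1  -1   0    5 ]
  [  6   2  -2  -22 ]
r2 := r2 + r1
  [ 1   0   0   -1 ]
  [ 0  -1   0    4 ]
  [ 6   2  -2  -22 ]
r3 := r3 − 6·r1
  [ 1   0   0   -1 ]
  [ 0  -1   0    4 ]
  [ 0   2  -2  -16 ]
r2 := -1·r2
  [ 1  0   0   -1 ]
  [ 0  1   0   -4 ]
  [ 0  2  -2  -16 ]
r3 := r3 − 2·r2
  [ 1  0   0  -1 ]
  [ 0  1   0  -4 ]
  [ 0  0  -2  -8 ]
r3 := -1/2·r3
  [ 1  0  0  -1 ]
  [ 0  1  0  -4 ]
  [ 0  0  1   4 ]

[[1, 0, 0, -1], [0, 1, 0, -4], [0, 0, 1, 4]]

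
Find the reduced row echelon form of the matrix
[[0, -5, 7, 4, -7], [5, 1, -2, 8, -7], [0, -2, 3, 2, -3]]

[[1, 0, 0, 2, -9/5], [0, 1, 0, 2, 0], [0, 0, 1, 2, -1]]

Swap R1 and R2.
  [ 5   1  -2  8  -7 ]
  [ 0  -5   7  4  -7 ]
  [ 0  -2   3  2  -3 ]
Multiply R1 by 1/5.
  [ 1  1/5  -2/5  8/5  -7/5 ]
  [ 0   -5     7    4    -7 ]
  [ 0   -2     3    2    -3 ]
Multiply R2 by -1/5.
  [ 1  1/5  -2/5   8/5  -7/5 ]
  [ 0    1  -7/5  -4/5   7/5 ]
  [ 0   -2     3     2    -3 ]
Add 2 times R2 to R3.
  [ 1  1/5  -2/5   8/5  -7/5 ]
  [ 0    1  -7/5  -4/5   7/5 ]
  [ 0    0   1/5   2/5  -1/5 ]
Multiply R3 by 5.
  [ 1  1/5  -2/5   8/5  -7/5 ]
  [ 0    1  -7/5  -4/5   7/5 ]
  [ 0    0     1     2    -1 ]
Add 7/5 times R3 to R2.
  [ 1  1/5  -2/5  8/5  -7/5 ]
  [ 0    1     0    2     0 ]
  [ 0    0     1    2    -1 ]
Add 2/5 times R3 to R1.
  [ 1  1/5  0  12/5  -9/5 ]
  [ 0    1  0     2     0 ]
  [ 0    0  1     2    -1 ]
Subtract 1/5 times R2 from R1.
  [ 1  0  0  2  -9/5 ]
  [ 0  1  0  2     0 ]
  [ 0  0  1  2    -1 ]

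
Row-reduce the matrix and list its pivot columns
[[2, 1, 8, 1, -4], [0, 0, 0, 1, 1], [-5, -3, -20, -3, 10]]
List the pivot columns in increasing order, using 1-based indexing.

R1 ← 1/2·R1
R3 ← R3 + 5·R1
R2 <=> R3
R2 ← -2·R2
R2 ← R2 − R3
R1 ← R1 − 1/2·R3
R1 ← R1 − 1/2·R2
Pivot columns are the columns containing a leading 1.

1, 2, 4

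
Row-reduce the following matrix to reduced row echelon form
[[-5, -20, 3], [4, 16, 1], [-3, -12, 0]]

Multiply R1 by -1/5.
  [  1    4  -3/5 ]
  [  4   16     1 ]
  [ -3  -12     0 ]
Subtract 4 times R1 from R2.
  [  1    4  -3/5 ]
  [  0    0  17/5 ]
  [ -3  -12     0 ]
Add 3 times R1 to R3.
  [ 1  4  -3/5 ]
  [ 0  0  17/5 ]
  [ 0  0  -9/5 ]
Multiply R2 by 5/17.
  [ 1  4  -3/5 ]
  [ 0  0     1 ]
  [ 0  0  -9/5 ]
Add 9/5 times R2 to R3.
  [ 1  4  -3/5 ]
  [ 0  0     1 ]
  [ 0  0     0 ]
Add 3/5 times R2 to R1.
  [ 1  4  0 ]
  [ 0  0  1 ]
  [ 0  0  0 ]

[[1, 4, 0], [0, 0, 1], [0, 0, 0]]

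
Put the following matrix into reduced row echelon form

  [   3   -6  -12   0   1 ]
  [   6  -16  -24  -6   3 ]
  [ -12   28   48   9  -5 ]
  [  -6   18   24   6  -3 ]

[[1, 0, -4, 0, 0], [0, 1, 0, 0, 0], [0, 0, 0, 1, 0], [0, 0, 0, 0, 1]]

ρ1 := 1/3·ρ1
ρ2 := ρ2 − 6·ρ1
ρ3 := ρ3 + 12·ρ1
ρ4 := ρ4 + 6·ρ1
ρ2 := -1/4·ρ2
ρ3 := ρ3 − 4·ρ2
ρ4 := ρ4 − 6·ρ2
ρ3 := 1/3·ρ3
ρ4 := ρ4 + 3·ρ3
ρ4 := 2·ρ4
ρ2 := ρ2 + 1/4·ρ4
ρ1 := ρ1 − 1/3·ρ4
ρ2 := ρ2 − 3/2·ρ3
ρ1 := ρ1 + 2·ρ2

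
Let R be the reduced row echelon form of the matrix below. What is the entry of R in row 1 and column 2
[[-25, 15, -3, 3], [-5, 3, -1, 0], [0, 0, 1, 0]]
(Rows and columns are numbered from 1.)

Multiply R1 by -1/25.
Add 5 times R1 to R2.
Multiply R2 by -5/2.
Subtract R2 from R3.
Multiply R3 by -2/3.
Subtract 3/2 times R3 from R2.
Add 3/25 times R3 to R1.
Subtract 3/25 times R2 from R1.

-3/5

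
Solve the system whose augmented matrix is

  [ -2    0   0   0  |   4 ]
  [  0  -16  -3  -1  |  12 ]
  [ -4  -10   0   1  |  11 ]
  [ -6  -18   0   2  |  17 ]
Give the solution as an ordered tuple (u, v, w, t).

r1 ← -1/2·r1
  [  1    0   0   0  |  -2 ]
  [  0  -16  -3  -1  |  12 ]
  [ -4  -10   0   1  |  11 ]
  [ -6  -18   0   2  |  17 ]
r3 ← r3 + 4·r1
  [  1    0   0   0  |  -2 ]
  [  0  -16  -3  -1  |  12 ]
  [  0  -10   0   1  |   3 ]
  [ -6  -18   0   2  |  17 ]
r4 ← r4 + 6·r1
  [ 1    0   0   0  |  -2 ]
  [ 0  -16  -3  -1  |  12 ]
  [ 0  -10   0   1  |   3 ]
  [ 0  -18   0   2  |   5 ]
r2 ← -1/16·r2
  [ 1    0     0     0  |    -2 ]
  [ 0    1  3/16  1/16  |  -3/4 ]
  [ 0  -10     0     1  |     3 ]
  [ 0  -18     0     2  |     5 ]
r3 ← r3 + 10·r2
  [ 1    0     0     0  |    -2 ]
  [ 0    1  3/16  1/16  |  -3/4 ]
  [ 0    0  15/8  13/8  |  -9/2 ]
  [ 0  -18     0     2  |     5 ]
r4 ← r4 + 18·r2
  [ 1  0     0     0  |     -2 ]
  [ 0  1  3/16  1/16  |   -3/4 ]
  [ 0  0  15/8  13/8  |   -9/2 ]
  [ 0  0  27/8  25/8  |  -17/2 ]
r3 ← 8/15·r3
  [ 1  0     0      0  |     -2 ]
  [ 0  1  3/16   1/16  |   -3/4 ]
  [ 0  0     1  13/15  |  -12/5 ]
  [ 0  0  27/8   25/8  |  -17/2 ]
r4 ← r4 − 27/8·r3
  [ 1  0     0      0  |     -2 ]
  [ 0  1  3/16   1/16  |   -3/4 ]
  [ 0  0     1  13/15  |  -12/5 ]
  [ 0  0     0    1/5  |   -2/5 ]
r4 ← 5·r4
  [ 1  0     0      0  |     -2 ]
  [ 0  1  3/16   1/16  |   -3/4 ]
  [ 0  0     1  13/15  |  -12/5 ]
  [ 0  0     0      1  |     -2 ]
r3 ← r3 − 13/15·r4
  [ 1  0     0     0  |    -2 ]
  [ 0  1  3/16  1/16  |  -3/4 ]
  [ 0  0     1     0  |  -2/3 ]
  [ 0  0     0     1  |    -2 ]
r2 ← r2 − 1/16·r4
  [ 1  0     0  0  |    -2 ]
  [ 0  1  3/16  0  |  -5/8 ]
  [ 0  0     1  0  |  -2/3 ]
  [ 0  0     0  1  |    -2 ]
r2 ← r2 − 3/16·r3
  [ 1  0  0  0  |    -2 ]
  [ 0  1  0  0  |  -1/2 ]
  [ 0  0  1  0  |  -2/3 ]
  [ 0  0  0  1  |    -2 ]
Reading off the last column: u = -2, v = -1/2, w = -2/3, t = -2.

(-2, -1/2, -2/3, -2)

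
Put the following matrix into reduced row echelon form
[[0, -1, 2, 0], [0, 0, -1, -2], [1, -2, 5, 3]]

Swap R1 and R3.
  [ 1  -2   5   3 ]
  [ 0   0  -1  -2 ]
  [ 0  -1   2   0 ]
Swap R2 and R3.
  [ 1  -2   5   3 ]
  [ 0  -1   2   0 ]
  [ 0   0  -1  -2 ]
Multiply R2 by -1.
  [ 1  -2   5   3 ]
  [ 0   1  -2   0 ]
  [ 0   0  -1  -2 ]
Multiply R3 by -1.
  [ 1  -2   5  3 ]
  [ 0   1  -2  0 ]
  [ 0   0   1  2 ]
Add 2 times R3 to R2.
  [ 1  -2  5  3 ]
  [ 0   1  0  4 ]
  [ 0   0  1  2 ]
Subtract 5 times R3 from R1.
  [ 1  -2  0  -7 ]
  [ 0   1  0   4 ]
  [ 0   0  1   2 ]
Add 2 times R2 to R1.
  [ 1  0  0  1 ]
  [ 0  1  0  4 ]
  [ 0  0  1  2 ]

[[1, 0, 0, 1], [0, 1, 0, 4], [0, 0, 1, 2]]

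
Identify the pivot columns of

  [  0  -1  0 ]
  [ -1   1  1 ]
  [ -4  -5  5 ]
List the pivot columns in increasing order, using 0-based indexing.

R1 ↔ R2
  [ -1   1  1 ]
  [  0  -1  0 ]
  [ -4  -5  5 ]
R1 ← -1·R1
  [  1  -1  -1 ]
  [  0  -1   0 ]
  [ -4  -5   5 ]
R3 ← R3 + 4·R1
  [ 1  -1  -1 ]
  [ 0  -1   0 ]
  [ 0  -9   1 ]
R2 ← -1·R2
  [ 1  -1  -1 ]
  [ 0   1   0 ]
  [ 0  -9   1 ]
R3 ← R3 + 9·R2
  [ 1  -1  -1 ]
  [ 0   1   0 ]
  [ 0   0   1 ]
R1 ← R1 + R3
  [ 1  -1  0 ]
  [ 0   1  0 ]
  [ 0   0  1 ]
R1 ← R1 + R2
  [ 1  0  0 ]
  [ 0  1  0 ]
  [ 0  0  1 ]
Pivot columns are the columns containing a leading 1.

0, 1, 2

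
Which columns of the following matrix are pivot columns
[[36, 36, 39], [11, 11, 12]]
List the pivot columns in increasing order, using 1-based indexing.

1, 3

R1 ← 1/36·R1
  [  1   1  13/12 ]
  [ 11  11     12 ]
R2 ← R2 − 11·R1
  [ 1  1  13/12 ]
  [ 0  0   1/12 ]
R2 ← 12·R2
  [ 1  1  13/12 ]
  [ 0  0      1 ]
R1 ← R1 − 13/12·R2
  [ 1  1  0 ]
  [ 0  0  1 ]
Pivot columns are the columns containing a leading 1.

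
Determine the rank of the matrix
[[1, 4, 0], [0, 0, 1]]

The reduced form has 2 nonzero rows.

rank = 2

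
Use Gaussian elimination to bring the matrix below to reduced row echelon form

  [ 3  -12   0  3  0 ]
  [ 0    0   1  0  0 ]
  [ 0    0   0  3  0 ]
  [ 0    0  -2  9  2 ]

R1 ← 1/3·R1
  [ 1  -4   0  1  0 ]
  [ 0   0   1  0  0 ]
  [ 0   0   0  3  0 ]
  [ 0   0  -2  9  2 ]
R4 ← R4 + 2·R2
  [ 1  -4  0  1  0 ]
  [ 0   0  1  0  0 ]
  [ 0   0  0  3  0 ]
  [ 0   0  0  9  2 ]
R3 ← 1/3·R3
  [ 1  -4  0  1  0 ]
  [ 0   0  1  0  0 ]
  [ 0   0  0  1  0 ]
  [ 0   0  0  9  2 ]
R4 ← R4 − 9·R3
  [ 1  -4  0  1  0 ]
  [ 0   0  1  0  0 ]
  [ 0   0  0  1  0 ]
  [ 0   0  0  0  2 ]
R4 ← 1/2·R4
  [ 1  -4  0  1  0 ]
  [ 0   0  1  0  0 ]
  [ 0   0  0  1  0 ]
  [ 0   0  0  0  1 ]
R1 ← R1 − R3
  [ 1  -4  0  0  0 ]
  [ 0   0  1  0  0 ]
  [ 0   0  0  1  0 ]
  [ 0   0  0  0  1 ]

[[1, -4, 0, 0, 0], [0, 0, 1, 0, 0], [0, 0, 0, 1, 0], [0, 0, 0, 0, 1]]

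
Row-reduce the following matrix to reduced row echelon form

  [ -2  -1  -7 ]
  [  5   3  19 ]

[[1, 0, 2], [0, 1, 3]]

ρ1 → -1/2·ρ1
  [ 1  1/2  7/2 ]
  [ 5    3   19 ]
ρ2 → ρ2 − 5·ρ1
  [ 1  1/2  7/2 ]
  [ 0  1/2  3/2 ]
ρ2 → 2·ρ2
  [ 1  1/2  7/2 ]
  [ 0    1    3 ]
ρ1 → ρ1 − 1/2·ρ2
  [ 1  0  2 ]
  [ 0  1  3 ]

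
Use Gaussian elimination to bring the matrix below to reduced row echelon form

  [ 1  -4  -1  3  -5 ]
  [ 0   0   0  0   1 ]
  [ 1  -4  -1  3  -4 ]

Subtract R1 from R3.
  [ 1  -4  -1  3  -5 ]
  [ 0   0   0  0   1 ]
  [ 0   0   0  0   1 ]
Subtract R2 from R3.
  [ 1  -4  -1  3  -5 ]
  [ 0   0   0  0   1 ]
  [ 0   0   0  0   0 ]
Add 5 times R2 to R1.
  [ 1  -4  -1  3  0 ]
  [ 0   0   0  0  1 ]
  [ 0   0   0  0  0 ]

[[1, -4, -1, 3, 0], [0, 0, 0, 0, 1], [0, 0, 0, 0, 0]]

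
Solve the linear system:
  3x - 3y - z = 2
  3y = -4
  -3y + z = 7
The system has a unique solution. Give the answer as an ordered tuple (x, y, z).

(1/3, -4/3, 3)

Form the augmented matrix and row-reduce:
  [ 3  -3  -1  |   2 ]
  [ 0   3   0  |  -4 ]
  [ 0  -3   1  |   7 ]
R1 ← 1/3·R1
  [ 1  -1  -1/3  |  2/3 ]
  [ 0   3     0  |   -4 ]
  [ 0  -3     1  |    7 ]
R2 ← 1/3·R2
  [ 1  -1  -1/3  |   2/3 ]
  [ 0   1     0  |  -4/3 ]
  [ 0  -3     1  |     7 ]
R3 ← R3 + 3·R2
  [ 1  -1  -1/3  |   2/3 ]
  [ 0   1     0  |  -4/3 ]
  [ 0   0     1  |     3 ]
R1 ← R1 + 1/3·R3
  [ 1  -1  0  |   5/3 ]
  [ 0   1  0  |  -4/3 ]
  [ 0   0  1  |     3 ]
R1 ← R1 + R2
  [ 1  0  0  |   1/3 ]
  [ 0  1  0  |  -4/3 ]
  [ 0  0  1  |     3 ]
Reading off the last column: x = 1/3, y = -4/3, z = 3.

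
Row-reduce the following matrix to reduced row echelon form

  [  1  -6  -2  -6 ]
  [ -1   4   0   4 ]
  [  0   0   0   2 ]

[[1, 0, 4, 0], [0, 1, 1, 0], [0, 0, 0, 1]]

Add ρ1 to ρ2.
  [ 1  -6  -2  -6 ]
  [ 0  -2  -2  -2 ]
  [ 0   0   0   2 ]
Multiply ρ2 by -1/2.
  [ 1  -6  -2  -6 ]
  [ 0   1   1   1 ]
  [ 0   0   0   2 ]
Multiply ρ3 by 1/2.
  [ 1  -6  -2  -6 ]
  [ 0   1   1   1 ]
  [ 0   0   0   1 ]
Subtract ρ3 from ρ2.
  [ 1  -6  -2  -6 ]
  [ 0   1   1   0 ]
  [ 0   0   0   1 ]
Add 6 times ρ3 to ρ1.
  [ 1  -6  -2  0 ]
  [ 0   1   1  0 ]
  [ 0   0   0  1 ]
Add 6 times ρ2 to ρ1.
  [ 1  0  4  0 ]
  [ 0  1  1  0 ]
  [ 0  0  0  1 ]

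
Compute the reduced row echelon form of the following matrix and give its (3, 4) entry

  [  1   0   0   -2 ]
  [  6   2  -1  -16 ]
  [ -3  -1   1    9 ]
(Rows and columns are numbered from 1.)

2

ρ2 ← ρ2 − 6·ρ1
  [  1   0   0  -2 ]
  [  0   2  -1  -4 ]
  [ -3  -1   1   9 ]
ρ3 ← ρ3 + 3·ρ1
  [ 1   0   0  -2 ]
  [ 0   2  -1  -4 ]
  [ 0  -1   1   3 ]
ρ2 ← 1/2·ρ2
  [ 1   0     0  -2 ]
  [ 0   1  -1/2  -2 ]
  [ 0  -1     1   3 ]
ρ3 ← ρ3 + ρ2
  [ 1  0     0  -2 ]
  [ 0  1  -1/2  -2 ]
  [ 0  0   1/2   1 ]
ρ3 ← 2·ρ3
  [ 1  0     0  -2 ]
  [ 0  1  -1/2  -2 ]
  [ 0  0     1   2 ]
ρ2 ← ρ2 + 1/2·ρ3
  [ 1  0  0  -2 ]
  [ 0  1  0  -1 ]
  [ 0  0  1   2 ]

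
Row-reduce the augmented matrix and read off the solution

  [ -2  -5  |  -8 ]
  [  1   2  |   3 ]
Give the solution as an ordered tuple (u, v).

R1 := -1/2·R1
  [ 1  5/2  |  4 ]
  [ 1    2  |  3 ]
R2 := R2 − R1
  [ 1   5/2  |   4 ]
  [ 0  -1/2  |  -1 ]
R2 := -2·R2
  [ 1  5/2  |  4 ]
  [ 0    1  |  2 ]
R1 := R1 − 5/2·R2
  [ 1  0  |  -1 ]
  [ 0  1  |   2 ]
Reading off the last column: u = -1, v = 2.

(-1, 2)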